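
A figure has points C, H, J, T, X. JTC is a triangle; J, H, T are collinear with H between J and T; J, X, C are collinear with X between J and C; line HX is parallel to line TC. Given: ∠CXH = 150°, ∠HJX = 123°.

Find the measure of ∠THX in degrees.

1. ∠HXJ = 30°  [linear pair at X on JC]
2. ∠JHX = 27°  [△JHX]
3. ∠THX = 153°  [linear pair at H on JT]

∠THX = 153°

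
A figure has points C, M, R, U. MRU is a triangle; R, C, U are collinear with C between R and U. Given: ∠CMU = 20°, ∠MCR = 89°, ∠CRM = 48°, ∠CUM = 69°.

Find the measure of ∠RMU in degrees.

1. ∠MRU = 48°  [C on ray RU]
2. ∠MUR = 69°  [C on ray UR]
3. ∠RMU = 63°  [△MRU]

∠RMU = 63°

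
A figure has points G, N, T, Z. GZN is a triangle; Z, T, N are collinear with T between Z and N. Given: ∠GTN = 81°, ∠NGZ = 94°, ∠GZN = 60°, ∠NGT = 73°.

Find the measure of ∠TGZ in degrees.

∠TGZ = 21°

1. ∠GTZ = 99°  [linear pair at T on ZN]
2. ∠GZT = 60°  [T on ray ZN]
3. ∠TGZ = 21°  [△GZT]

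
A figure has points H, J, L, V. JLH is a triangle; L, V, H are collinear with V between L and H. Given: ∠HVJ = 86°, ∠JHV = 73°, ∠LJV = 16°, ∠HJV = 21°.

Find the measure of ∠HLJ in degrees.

∠HLJ = 70°

1. ∠JVL = 94°  [linear pair at V on LH]
2. ∠JLV = 70°  [△JLV]
3. ∠HLJ = 70°  [V on ray LH]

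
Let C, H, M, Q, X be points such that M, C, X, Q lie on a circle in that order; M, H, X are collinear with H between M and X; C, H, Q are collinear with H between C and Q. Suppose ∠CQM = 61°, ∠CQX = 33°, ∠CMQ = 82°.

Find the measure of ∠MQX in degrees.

∠MQX = 94°

1. ∠CXM = 61°  [same arc MC]
2. ∠CMX = 33°  [same arc CX]
3. ∠MCX = 86°  [△MCX]
4. ∠MQX = 94°  [cyclic MCXQ, opposite ∠C+∠Q]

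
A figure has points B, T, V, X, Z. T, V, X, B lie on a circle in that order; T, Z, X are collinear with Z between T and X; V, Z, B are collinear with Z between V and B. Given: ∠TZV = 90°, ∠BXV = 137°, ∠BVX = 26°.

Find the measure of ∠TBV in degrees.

∠TBV = 64°

1. ∠BZX = 90°  [vertical angles at Z]
2. ∠BTX = 26°  [same arc XB]
3. ∠BZT = 90°  [linear pair at Z on TX]
4. ∠TBV = 64°  [△TZB]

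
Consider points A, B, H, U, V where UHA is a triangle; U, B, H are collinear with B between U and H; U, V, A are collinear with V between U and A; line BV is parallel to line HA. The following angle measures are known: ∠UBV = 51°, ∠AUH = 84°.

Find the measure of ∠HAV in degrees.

1. ∠AHU = 51°  [BV∥HA, corresponding at B]
2. ∠HAU = 45°  [△UHA]
3. ∠HAV = 45°  [V on ray AU]

∠HAV = 45°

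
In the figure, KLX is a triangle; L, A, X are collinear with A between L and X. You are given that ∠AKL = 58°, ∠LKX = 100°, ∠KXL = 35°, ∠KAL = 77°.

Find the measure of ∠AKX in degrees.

∠AKX = 42°

1. ∠AXK = 35°  [A on ray XL]
2. ∠KAX = 103°  [linear pair at A on LX]
3. ∠AKX = 42°  [△KAX]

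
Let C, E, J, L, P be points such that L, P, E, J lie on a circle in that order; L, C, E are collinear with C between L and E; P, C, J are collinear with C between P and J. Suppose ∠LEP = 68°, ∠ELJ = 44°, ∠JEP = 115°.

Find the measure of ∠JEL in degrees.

∠JEL = 47°

1. ∠LJP = 68°  [same arc LP]
2. ∠EPJ = 44°  [same arc EJ]
3. ∠JCL = 68°  [△LCJ]
4. ∠EJP = 21°  [△PEJ]
5. ∠ECJ = 112°  [linear pair at C on LE]
6. ∠JEL = 47°  [△ECJ]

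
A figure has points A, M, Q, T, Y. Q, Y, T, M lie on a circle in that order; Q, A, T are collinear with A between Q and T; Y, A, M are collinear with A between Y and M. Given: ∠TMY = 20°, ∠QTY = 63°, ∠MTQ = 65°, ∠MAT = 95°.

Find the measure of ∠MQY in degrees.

∠MQY = 52°

1. ∠QMY = 63°  [same arc QY]
2. ∠MYQ = 65°  [same arc QM]
3. ∠MQY = 52°  [△QYM]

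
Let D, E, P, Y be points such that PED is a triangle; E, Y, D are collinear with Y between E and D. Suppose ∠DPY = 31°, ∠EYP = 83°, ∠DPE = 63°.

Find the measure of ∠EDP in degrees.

1. ∠DYP = 97°  [linear pair at Y on ED]
2. ∠PDY = 52°  [△PYD]
3. ∠EDP = 52°  [Y on ray DE]

∠EDP = 52°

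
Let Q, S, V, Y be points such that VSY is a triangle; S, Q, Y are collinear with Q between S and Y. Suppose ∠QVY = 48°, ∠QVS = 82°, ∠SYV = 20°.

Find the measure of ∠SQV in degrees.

∠SQV = 68°

1. ∠QYV = 20°  [Q on ray YS]
2. ∠VQY = 112°  [△VQY]
3. ∠SQV = 68°  [linear pair at Q on SY]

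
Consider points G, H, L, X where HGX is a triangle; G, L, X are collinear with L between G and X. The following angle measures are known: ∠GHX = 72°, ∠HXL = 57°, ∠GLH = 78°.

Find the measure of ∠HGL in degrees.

∠HGL = 51°

1. ∠GXH = 57°  [L on ray XG]
2. ∠HGX = 51°  [△HGX]
3. ∠HGL = 51°  [L on ray GX]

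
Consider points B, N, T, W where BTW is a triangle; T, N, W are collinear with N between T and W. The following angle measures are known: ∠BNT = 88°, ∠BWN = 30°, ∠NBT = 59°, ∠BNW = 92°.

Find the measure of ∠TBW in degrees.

∠TBW = 117°

1. ∠BTN = 33°  [△BTN]
2. ∠BWT = 30°  [N on ray WT]
3. ∠BTW = 33°  [N on ray TW]
4. ∠TBW = 117°  [△BTW]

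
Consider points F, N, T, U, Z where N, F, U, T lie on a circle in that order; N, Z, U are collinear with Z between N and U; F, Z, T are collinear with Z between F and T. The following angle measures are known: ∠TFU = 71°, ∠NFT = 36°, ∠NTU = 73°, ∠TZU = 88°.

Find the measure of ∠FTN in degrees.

∠FTN = 17°

1. ∠TNU = 71°  [same arc UT]
2. ∠NZT = 92°  [linear pair at Z on NU]
3. ∠FTN = 17°  [△NZT]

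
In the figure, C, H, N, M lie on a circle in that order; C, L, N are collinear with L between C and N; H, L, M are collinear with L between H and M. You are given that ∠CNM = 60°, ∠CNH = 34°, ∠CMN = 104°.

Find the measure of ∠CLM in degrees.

1. ∠MCN = 16°  [△CNM]
2. ∠CMH = 34°  [same arc CH]
3. ∠CLM = 130°  [△CLM]

∠CLM = 130°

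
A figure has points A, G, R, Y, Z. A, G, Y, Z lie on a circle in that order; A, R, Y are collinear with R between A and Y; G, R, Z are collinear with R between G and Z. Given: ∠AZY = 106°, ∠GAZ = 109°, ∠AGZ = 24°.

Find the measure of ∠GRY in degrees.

∠GRY = 83°

1. ∠AZG = 47°  [△AGZ]
2. ∠AYZ = 24°  [same arc AZ]
3. ∠AYG = 47°  [same arc AG]
4. ∠YAZ = 50°  [△AYZ]
5. ∠YGZ = 50°  [same arc YZ]
6. ∠GRY = 83°  [△GRY]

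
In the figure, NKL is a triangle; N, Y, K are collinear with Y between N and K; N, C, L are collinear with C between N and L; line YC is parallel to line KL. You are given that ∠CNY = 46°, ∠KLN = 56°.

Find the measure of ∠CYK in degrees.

1. ∠KNL = 46°  [Y on NK, C on NL]
2. ∠LKN = 78°  [△NKL]
3. ∠CYN = 78°  [YC∥KL, corresponding at Y]
4. ∠CYK = 102°  [linear pair at Y on NK]

∠CYK = 102°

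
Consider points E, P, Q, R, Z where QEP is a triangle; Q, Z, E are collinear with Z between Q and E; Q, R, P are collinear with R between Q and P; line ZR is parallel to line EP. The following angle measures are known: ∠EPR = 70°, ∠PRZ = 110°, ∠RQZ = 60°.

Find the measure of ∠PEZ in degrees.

1. ∠EPQ = 70°  [R on ray PQ]
2. ∠EQP = 60°  [Z on QE, R on QP]
3. ∠PEQ = 50°  [△QEP]
4. ∠PEZ = 50°  [Z on ray EQ]

∠PEZ = 50°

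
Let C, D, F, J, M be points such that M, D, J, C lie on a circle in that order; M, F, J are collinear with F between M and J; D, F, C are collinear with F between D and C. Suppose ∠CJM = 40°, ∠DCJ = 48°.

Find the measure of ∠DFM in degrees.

∠DFM = 92°

1. ∠CDM = 40°  [same arc MC]
2. ∠DMJ = 48°  [same arc DJ]
3. ∠DFM = 92°  [△MFD]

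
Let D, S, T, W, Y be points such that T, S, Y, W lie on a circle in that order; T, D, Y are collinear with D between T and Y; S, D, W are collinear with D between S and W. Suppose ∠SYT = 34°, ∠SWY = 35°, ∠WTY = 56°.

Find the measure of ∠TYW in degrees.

∠TYW = 55°

1. ∠SWT = 34°  [same arc TS]
2. ∠TDW = 90°  [△TDW]
3. ∠WDY = 90°  [linear pair at D on TY]
4. ∠TYW = 55°  [△YDW]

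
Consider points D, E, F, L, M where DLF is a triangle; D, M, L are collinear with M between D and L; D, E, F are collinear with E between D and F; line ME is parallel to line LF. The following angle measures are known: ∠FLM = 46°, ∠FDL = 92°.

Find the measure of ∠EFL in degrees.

1. ∠DLF = 46°  [M on ray LD]
2. ∠DFL = 42°  [△DLF]
3. ∠EFL = 42°  [E on ray FD]

∠EFL = 42°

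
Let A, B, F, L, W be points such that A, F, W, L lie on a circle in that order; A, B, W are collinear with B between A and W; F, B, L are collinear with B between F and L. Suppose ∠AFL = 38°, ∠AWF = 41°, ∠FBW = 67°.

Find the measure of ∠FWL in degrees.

∠FWL = 79°

1. ∠ALF = 41°  [same arc AF]
2. ∠FAL = 101°  [△AFL]
3. ∠FWL = 79°  [cyclic AFWL, opposite ∠A+∠W]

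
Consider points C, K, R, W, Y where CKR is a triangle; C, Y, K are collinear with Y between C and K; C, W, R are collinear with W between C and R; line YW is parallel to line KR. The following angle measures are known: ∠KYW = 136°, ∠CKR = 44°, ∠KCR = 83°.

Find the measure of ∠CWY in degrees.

∠CWY = 53°

1. ∠CYW = 44°  [linear pair at Y on CK]
2. ∠WCY = 83°  [Y on CK, W on CR]
3. ∠CWY = 53°  [△CYW]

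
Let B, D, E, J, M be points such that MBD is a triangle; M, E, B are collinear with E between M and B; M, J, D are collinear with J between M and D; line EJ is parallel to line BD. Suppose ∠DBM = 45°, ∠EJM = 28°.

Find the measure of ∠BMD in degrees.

1. ∠JEM = 45°  [EJ∥BD, corresponding at E]
2. ∠EMJ = 107°  [△MEJ]
3. ∠BMD = 107°  [E on MB, J on MD]

∠BMD = 107°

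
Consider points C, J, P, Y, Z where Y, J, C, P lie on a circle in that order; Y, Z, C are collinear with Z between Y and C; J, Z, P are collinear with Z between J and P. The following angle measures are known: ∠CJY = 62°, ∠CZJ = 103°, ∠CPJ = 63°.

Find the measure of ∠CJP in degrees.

1. ∠CYJ = 63°  [same arc JC]
2. ∠JCY = 55°  [△YJC]
3. ∠CJP = 22°  [△JZC]

∠CJP = 22°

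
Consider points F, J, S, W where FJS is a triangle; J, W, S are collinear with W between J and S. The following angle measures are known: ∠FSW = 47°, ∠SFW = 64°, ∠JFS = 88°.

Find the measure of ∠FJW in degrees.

1. ∠FSJ = 47°  [W on ray SJ]
2. ∠FJS = 45°  [△FJS]
3. ∠FJW = 45°  [W on ray JS]

∠FJW = 45°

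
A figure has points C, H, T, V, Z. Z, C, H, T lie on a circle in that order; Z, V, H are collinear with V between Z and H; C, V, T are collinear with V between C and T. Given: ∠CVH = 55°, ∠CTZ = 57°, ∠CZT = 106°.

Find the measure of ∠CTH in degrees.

1. ∠CHZ = 57°  [same arc ZC]
2. ∠CHT = 74°  [cyclic ZCHT, opposite ∠Z+∠H]
3. ∠HCT = 68°  [△CVH]
4. ∠CTH = 38°  [△CHT]

∠CTH = 38°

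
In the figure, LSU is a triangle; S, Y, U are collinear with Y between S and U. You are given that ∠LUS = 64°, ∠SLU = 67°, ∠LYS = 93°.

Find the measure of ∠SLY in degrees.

∠SLY = 38°

1. ∠LSU = 49°  [△LSU]
2. ∠LSY = 49°  [Y on ray SU]
3. ∠SLY = 38°  [△LSY]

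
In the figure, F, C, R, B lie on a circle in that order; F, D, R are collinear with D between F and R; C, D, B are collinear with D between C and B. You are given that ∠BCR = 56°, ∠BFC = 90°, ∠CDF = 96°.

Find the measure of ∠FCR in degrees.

∠FCR = 106°

1. ∠BRC = 90°  [cyclic FCRB, opposite ∠F+∠R]
2. ∠CDR = 84°  [linear pair at D on FR]
3. ∠CBR = 34°  [△CRB]
4. ∠CRF = 40°  [△CDR]
5. ∠CFR = 34°  [same arc CR]
6. ∠FCR = 106°  [△FCR]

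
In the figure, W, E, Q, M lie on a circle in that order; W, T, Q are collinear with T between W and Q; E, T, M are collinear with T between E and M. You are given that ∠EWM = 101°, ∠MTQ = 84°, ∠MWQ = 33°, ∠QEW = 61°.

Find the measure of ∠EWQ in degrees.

1. ∠EQM = 79°  [cyclic WEQM, opposite ∠W+∠Q]
2. ∠MEQ = 33°  [same arc QM]
3. ∠EMQ = 68°  [△EQM]
4. ∠EWQ = 68°  [same arc EQ]

∠EWQ = 68°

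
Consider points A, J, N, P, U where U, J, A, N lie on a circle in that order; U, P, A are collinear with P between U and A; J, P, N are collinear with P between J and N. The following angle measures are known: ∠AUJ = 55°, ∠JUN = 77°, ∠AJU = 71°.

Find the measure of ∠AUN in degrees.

1. ∠ANJ = 55°  [same arc JA]
2. ∠JAN = 103°  [cyclic UJAN, opposite ∠U+∠A]
3. ∠AJN = 22°  [△JAN]
4. ∠AUN = 22°  [same arc AN]

∠AUN = 22°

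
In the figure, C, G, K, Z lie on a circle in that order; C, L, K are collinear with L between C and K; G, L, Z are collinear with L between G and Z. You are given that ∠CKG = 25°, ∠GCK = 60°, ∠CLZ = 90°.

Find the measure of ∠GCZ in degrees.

∠GCZ = 125°

1. ∠CZG = 25°  [same arc CG]
2. ∠GZK = 60°  [same arc GK]
3. ∠KLZ = 90°  [linear pair at L on CK]
4. ∠CKZ = 30°  [△KLZ]
5. ∠CGZ = 30°  [same arc CZ]
6. ∠GCZ = 125°  [△CGZ]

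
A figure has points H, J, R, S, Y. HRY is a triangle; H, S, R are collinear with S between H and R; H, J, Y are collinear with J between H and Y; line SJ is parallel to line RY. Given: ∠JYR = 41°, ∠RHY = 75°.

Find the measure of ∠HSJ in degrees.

∠HSJ = 64°

1. ∠HYR = 41°  [J on ray YH]
2. ∠HRY = 64°  [△HRY]
3. ∠HSJ = 64°  [SJ∥RY, corresponding at S]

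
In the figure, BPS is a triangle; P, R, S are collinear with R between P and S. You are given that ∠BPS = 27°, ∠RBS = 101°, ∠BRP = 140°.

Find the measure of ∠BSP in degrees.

∠BSP = 39°

1. ∠BRS = 40°  [linear pair at R on PS]
2. ∠BSR = 39°  [△BRS]
3. ∠BSP = 39°  [R on ray SP]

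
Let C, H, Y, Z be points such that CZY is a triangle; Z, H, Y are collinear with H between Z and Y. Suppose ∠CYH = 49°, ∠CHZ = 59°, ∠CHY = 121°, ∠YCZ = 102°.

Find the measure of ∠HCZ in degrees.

∠HCZ = 92°

1. ∠CYZ = 49°  [H on ray YZ]
2. ∠CZY = 29°  [△CZY]
3. ∠CZH = 29°  [H on ray ZY]
4. ∠HCZ = 92°  [△CZH]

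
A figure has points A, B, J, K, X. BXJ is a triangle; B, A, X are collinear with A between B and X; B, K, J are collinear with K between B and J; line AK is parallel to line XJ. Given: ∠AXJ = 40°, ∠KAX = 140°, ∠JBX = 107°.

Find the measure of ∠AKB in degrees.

1. ∠BAK = 40°  [linear pair at A on BX]
2. ∠ABK = 107°  [A on BX, K on BJ]
3. ∠AKB = 33°  [△BAK]

∠AKB = 33°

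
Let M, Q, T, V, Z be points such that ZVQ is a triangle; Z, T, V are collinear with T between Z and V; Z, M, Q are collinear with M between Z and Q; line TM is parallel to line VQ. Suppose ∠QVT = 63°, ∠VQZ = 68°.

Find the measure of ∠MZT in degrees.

1. ∠QVZ = 63°  [T on ray VZ]
2. ∠QZV = 49°  [△ZVQ]
3. ∠MZT = 49°  [T on ZV, M on ZQ]

∠MZT = 49°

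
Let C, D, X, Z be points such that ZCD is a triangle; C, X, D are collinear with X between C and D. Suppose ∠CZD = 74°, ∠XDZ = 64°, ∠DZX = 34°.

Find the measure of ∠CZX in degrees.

∠CZX = 40°

1. ∠DXZ = 82°  [△ZXD]
2. ∠CDZ = 64°  [X on ray DC]
3. ∠CXZ = 98°  [linear pair at X on CD]
4. ∠DCZ = 42°  [△ZCD]
5. ∠XCZ = 42°  [X on ray CD]
6. ∠CZX = 40°  [△ZCX]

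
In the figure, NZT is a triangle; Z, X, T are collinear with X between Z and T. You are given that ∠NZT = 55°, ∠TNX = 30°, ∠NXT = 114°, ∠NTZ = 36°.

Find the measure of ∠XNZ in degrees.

∠XNZ = 59°

1. ∠NZX = 55°  [X on ray ZT]
2. ∠NXZ = 66°  [linear pair at X on ZT]
3. ∠XNZ = 59°  [△NZX]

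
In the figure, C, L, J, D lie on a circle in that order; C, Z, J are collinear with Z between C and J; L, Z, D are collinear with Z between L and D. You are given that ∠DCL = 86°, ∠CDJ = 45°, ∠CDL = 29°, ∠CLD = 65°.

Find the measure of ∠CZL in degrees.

1. ∠CLJ = 135°  [cyclic CLJD, opposite ∠L+∠D]
2. ∠CJL = 29°  [same arc CL]
3. ∠JCL = 16°  [△CLJ]
4. ∠CZL = 99°  [△CZL]

∠CZL = 99°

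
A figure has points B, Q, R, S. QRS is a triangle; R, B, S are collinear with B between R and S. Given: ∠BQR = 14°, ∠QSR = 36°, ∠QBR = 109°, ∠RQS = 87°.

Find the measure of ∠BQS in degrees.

∠BQS = 73°

1. ∠BSQ = 36°  [B on ray SR]
2. ∠QBS = 71°  [linear pair at B on RS]
3. ∠BQS = 73°  [△QBS]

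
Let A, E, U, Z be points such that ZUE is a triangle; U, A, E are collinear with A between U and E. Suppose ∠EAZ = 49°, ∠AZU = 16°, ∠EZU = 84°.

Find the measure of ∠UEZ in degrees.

1. ∠UAZ = 131°  [linear pair at A on UE]
2. ∠AUZ = 33°  [△ZUA]
3. ∠EUZ = 33°  [A on ray UE]
4. ∠UEZ = 63°  [△ZUE]

∠UEZ = 63°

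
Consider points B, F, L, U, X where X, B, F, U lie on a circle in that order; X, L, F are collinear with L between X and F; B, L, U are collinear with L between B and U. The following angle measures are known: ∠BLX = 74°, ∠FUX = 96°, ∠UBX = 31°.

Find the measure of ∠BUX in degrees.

∠BUX = 21°

1. ∠FLU = 74°  [vertical angles at L]
2. ∠UFX = 31°  [same arc XU]
3. ∠ULX = 106°  [linear pair at L on XF]
4. ∠FXU = 53°  [△XFU]
5. ∠BUX = 21°  [△XLU]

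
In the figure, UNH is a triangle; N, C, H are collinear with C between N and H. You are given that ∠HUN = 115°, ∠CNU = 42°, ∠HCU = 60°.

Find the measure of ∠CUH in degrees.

1. ∠HNU = 42°  [C on ray NH]
2. ∠NHU = 23°  [△UNH]
3. ∠CHU = 23°  [C on ray HN]
4. ∠CUH = 97°  [△UCH]

∠CUH = 97°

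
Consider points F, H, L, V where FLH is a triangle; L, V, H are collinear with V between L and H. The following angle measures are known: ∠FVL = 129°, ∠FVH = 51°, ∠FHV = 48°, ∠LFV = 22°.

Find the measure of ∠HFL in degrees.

∠HFL = 103°

1. ∠FLV = 29°  [△FLV]
2. ∠FHL = 48°  [V on ray HL]
3. ∠FLH = 29°  [V on ray LH]
4. ∠HFL = 103°  [△FLH]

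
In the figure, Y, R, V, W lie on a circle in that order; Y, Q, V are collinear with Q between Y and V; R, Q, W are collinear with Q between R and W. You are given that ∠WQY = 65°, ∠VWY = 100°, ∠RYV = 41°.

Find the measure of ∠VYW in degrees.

1. ∠RQV = 65°  [vertical angles at Q]
2. ∠VRY = 80°  [cyclic YRVW, opposite ∠R+∠W]
3. ∠RVY = 59°  [△YRV]
4. ∠VRW = 56°  [△RQV]
5. ∠VYW = 56°  [same arc VW]

∠VYW = 56°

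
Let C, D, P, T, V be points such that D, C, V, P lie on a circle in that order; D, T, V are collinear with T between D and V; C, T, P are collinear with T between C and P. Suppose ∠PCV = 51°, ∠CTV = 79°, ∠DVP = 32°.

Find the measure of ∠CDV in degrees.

∠CDV = 47°

1. ∠CTD = 101°  [linear pair at T on DV]
2. ∠DCP = 32°  [same arc DP]
3. ∠CDV = 47°  [△DTC]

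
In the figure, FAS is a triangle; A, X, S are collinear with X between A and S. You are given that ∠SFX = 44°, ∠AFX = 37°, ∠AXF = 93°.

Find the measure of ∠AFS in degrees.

1. ∠FAX = 50°  [△FAX]
2. ∠FXS = 87°  [linear pair at X on AS]
3. ∠FAS = 50°  [X on ray AS]
4. ∠FSX = 49°  [△FXS]
5. ∠ASF = 49°  [X on ray SA]
6. ∠AFS = 81°  [△FAS]

∠AFS = 81°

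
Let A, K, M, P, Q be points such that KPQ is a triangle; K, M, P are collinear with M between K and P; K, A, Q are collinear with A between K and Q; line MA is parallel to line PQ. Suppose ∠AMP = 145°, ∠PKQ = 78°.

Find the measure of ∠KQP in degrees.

1. ∠AMK = 35°  [linear pair at M on KP]
2. ∠AKM = 78°  [M on KP, A on KQ]
3. ∠KAM = 67°  [△KMA]
4. ∠KQP = 67°  [MA∥PQ, corresponding at A]

∠KQP = 67°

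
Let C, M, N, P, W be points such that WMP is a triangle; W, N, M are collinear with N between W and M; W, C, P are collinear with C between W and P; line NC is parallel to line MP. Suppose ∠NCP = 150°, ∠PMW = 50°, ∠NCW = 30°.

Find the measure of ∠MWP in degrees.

∠MWP = 100°

1. ∠CNW = 50°  [NC∥MP, corresponding at N]
2. ∠CWN = 100°  [△WNC]
3. ∠MWP = 100°  [N on WM, C on WP]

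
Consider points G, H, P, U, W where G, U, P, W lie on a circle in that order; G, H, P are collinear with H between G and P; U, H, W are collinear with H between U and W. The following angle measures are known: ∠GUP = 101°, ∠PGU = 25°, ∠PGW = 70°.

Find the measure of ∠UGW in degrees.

1. ∠GWP = 79°  [cyclic GUPW, opposite ∠U+∠W]
2. ∠GPU = 54°  [△GUP]
3. ∠GPW = 31°  [△GPW]
4. ∠GWU = 54°  [same arc GU]
5. ∠GUW = 31°  [same arc GW]
6. ∠UGW = 95°  [△GUW]

∠UGW = 95°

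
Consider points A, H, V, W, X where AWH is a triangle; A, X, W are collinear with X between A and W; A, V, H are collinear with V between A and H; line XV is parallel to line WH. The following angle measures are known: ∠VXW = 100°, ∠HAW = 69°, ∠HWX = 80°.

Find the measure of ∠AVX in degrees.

∠AVX = 31°

1. ∠AXV = 80°  [linear pair at X on AW]
2. ∠VAX = 69°  [X on AW, V on AH]
3. ∠AVX = 31°  [△AXV]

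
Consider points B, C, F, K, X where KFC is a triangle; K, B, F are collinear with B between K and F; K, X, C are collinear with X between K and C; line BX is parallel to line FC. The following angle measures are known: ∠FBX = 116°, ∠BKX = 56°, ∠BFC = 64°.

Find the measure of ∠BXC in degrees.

∠BXC = 120°

1. ∠KBX = 64°  [linear pair at B on KF]
2. ∠BXK = 60°  [△KBX]
3. ∠BXC = 120°  [linear pair at X on KC]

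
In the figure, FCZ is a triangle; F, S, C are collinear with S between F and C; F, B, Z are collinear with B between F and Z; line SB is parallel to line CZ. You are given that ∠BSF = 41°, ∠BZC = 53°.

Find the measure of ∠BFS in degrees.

∠BFS = 86°

1. ∠FCZ = 41°  [SB∥CZ, corresponding at S]
2. ∠CZF = 53°  [B on ray ZF]
3. ∠CFZ = 86°  [△FCZ]
4. ∠BFS = 86°  [S on FC, B on FZ]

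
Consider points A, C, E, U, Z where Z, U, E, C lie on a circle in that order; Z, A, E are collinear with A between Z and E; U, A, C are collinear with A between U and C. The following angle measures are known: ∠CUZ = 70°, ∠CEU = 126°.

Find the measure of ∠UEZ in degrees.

∠UEZ = 56°

1. ∠CZU = 54°  [cyclic ZUEC, opposite ∠Z+∠E]
2. ∠UCZ = 56°  [△ZUC]
3. ∠UEZ = 56°  [same arc ZU]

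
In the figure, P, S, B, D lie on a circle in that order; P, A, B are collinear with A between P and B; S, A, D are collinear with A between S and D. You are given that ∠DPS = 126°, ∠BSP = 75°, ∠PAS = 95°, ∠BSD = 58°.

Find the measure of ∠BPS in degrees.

∠BPS = 68°

1. ∠DBS = 54°  [cyclic PSBD, opposite ∠P+∠B]
2. ∠BDS = 68°  [△SBD]
3. ∠BPS = 68°  [same arc SB]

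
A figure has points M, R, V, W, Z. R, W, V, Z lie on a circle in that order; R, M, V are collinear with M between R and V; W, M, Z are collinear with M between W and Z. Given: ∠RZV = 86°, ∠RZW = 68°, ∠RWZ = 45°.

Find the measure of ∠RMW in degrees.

∠RMW = 117°

1. ∠RWV = 94°  [cyclic RWVZ, opposite ∠W+∠Z]
2. ∠RVW = 68°  [same arc RW]
3. ∠VRW = 18°  [△RWV]
4. ∠RMW = 117°  [△RMW]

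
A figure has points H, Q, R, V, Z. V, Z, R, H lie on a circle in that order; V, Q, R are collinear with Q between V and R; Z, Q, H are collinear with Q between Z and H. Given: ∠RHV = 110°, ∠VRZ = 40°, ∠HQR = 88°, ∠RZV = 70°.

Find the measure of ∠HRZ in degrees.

1. ∠VHZ = 40°  [same arc VZ]
2. ∠RVZ = 70°  [△VZR]
3. ∠HQV = 92°  [linear pair at Q on VR]
4. ∠HVR = 48°  [△VQH]
5. ∠RHZ = 70°  [same arc ZR]
6. ∠HZR = 48°  [same arc RH]
7. ∠HRZ = 62°  [△ZRH]

∠HRZ = 62°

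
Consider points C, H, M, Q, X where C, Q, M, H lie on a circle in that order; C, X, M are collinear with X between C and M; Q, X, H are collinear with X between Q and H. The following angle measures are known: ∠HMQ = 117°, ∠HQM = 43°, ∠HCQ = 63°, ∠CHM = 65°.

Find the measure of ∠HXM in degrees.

1. ∠MHQ = 20°  [△QMH]
2. ∠HCM = 43°  [same arc MH]
3. ∠CMH = 72°  [△CMH]
4. ∠HXM = 88°  [△MXH]

∠HXM = 88°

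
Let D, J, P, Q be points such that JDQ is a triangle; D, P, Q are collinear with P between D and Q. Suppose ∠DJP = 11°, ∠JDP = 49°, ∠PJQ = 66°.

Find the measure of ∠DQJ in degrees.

∠DQJ = 54°

1. ∠DPJ = 120°  [△JDP]
2. ∠JPQ = 60°  [linear pair at P on DQ]
3. ∠JQP = 54°  [△JPQ]
4. ∠DQJ = 54°  [P on ray QD]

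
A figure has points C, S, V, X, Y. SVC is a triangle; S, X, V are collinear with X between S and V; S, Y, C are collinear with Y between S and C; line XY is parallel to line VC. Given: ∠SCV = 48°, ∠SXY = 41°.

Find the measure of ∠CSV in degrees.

∠CSV = 91°

1. ∠SYX = 48°  [XY∥VC, corresponding at Y]
2. ∠XSY = 91°  [△SXY]
3. ∠CSV = 91°  [X on SV, Y on SC]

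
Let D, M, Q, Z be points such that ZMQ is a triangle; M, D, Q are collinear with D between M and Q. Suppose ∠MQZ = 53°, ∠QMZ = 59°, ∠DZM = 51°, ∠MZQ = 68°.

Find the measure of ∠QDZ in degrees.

∠QDZ = 110°

1. ∠DMZ = 59°  [D on ray MQ]
2. ∠MDZ = 70°  [△ZMD]
3. ∠QDZ = 110°  [linear pair at D on MQ]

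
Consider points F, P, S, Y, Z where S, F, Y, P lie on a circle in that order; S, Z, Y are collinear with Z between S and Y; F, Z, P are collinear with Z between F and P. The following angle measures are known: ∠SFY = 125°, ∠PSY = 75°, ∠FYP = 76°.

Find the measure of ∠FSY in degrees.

∠FSY = 29°

1. ∠PFY = 75°  [same arc YP]
2. ∠FPY = 29°  [△FYP]
3. ∠FSY = 29°  [same arc FY]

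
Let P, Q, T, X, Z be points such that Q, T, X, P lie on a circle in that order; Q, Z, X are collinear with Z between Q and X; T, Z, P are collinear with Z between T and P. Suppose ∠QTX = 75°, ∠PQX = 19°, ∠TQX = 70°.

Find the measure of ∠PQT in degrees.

1. ∠QPX = 105°  [cyclic QTXP, opposite ∠T+∠P]
2. ∠QXT = 35°  [△QTX]
3. ∠PXQ = 56°  [△QXP]
4. ∠QPT = 35°  [same arc QT]
5. ∠PTQ = 56°  [same arc QP]
6. ∠PQT = 89°  [△QTP]

∠PQT = 89°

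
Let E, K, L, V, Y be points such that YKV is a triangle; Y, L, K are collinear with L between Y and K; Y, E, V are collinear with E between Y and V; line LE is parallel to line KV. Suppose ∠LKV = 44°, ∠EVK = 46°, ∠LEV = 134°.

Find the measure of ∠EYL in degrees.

1. ∠VKY = 44°  [L on ray KY]
2. ∠LEY = 46°  [linear pair at E on YV]
3. ∠ELY = 44°  [LE∥KV, corresponding at L]
4. ∠EYL = 90°  [△YLE]

∠EYL = 90°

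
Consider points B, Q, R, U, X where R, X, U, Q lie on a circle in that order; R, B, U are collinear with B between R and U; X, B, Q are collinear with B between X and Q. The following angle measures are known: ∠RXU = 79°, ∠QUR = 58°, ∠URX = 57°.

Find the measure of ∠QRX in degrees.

∠QRX = 78°

1. ∠RUX = 44°  [△RXU]
2. ∠QXR = 58°  [same arc RQ]
3. ∠RQX = 44°  [same arc RX]
4. ∠QRX = 78°  [△RXQ]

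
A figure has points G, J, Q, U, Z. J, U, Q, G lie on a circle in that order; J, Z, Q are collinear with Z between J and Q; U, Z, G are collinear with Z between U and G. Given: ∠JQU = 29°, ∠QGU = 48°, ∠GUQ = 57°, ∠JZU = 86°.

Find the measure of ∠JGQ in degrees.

1. ∠QJU = 48°  [same arc UQ]
2. ∠JUQ = 103°  [△JUQ]
3. ∠JGQ = 77°  [cyclic JUQG, opposite ∠U+∠G]

∠JGQ = 77°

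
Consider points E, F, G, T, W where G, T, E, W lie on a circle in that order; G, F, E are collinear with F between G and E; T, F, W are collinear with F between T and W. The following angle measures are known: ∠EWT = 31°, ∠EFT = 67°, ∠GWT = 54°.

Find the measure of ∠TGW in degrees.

1. ∠EGT = 31°  [same arc TE]
2. ∠GFT = 113°  [linear pair at F on GE]
3. ∠GTW = 36°  [△GFT]
4. ∠TGW = 90°  [△GTW]

∠TGW = 90°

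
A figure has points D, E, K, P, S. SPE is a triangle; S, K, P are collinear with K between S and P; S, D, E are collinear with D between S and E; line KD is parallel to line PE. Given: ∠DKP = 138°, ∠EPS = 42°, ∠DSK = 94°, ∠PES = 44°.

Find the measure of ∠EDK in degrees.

∠EDK = 136°

1. ∠DKS = 42°  [linear pair at K on SP]
2. ∠KDS = 44°  [△SKD]
3. ∠EDK = 136°  [linear pair at D on SE]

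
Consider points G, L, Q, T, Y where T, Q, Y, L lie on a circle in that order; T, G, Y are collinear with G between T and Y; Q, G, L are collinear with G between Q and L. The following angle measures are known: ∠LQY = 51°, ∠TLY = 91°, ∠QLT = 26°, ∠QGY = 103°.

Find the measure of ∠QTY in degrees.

1. ∠QYT = 26°  [△QGY]
2. ∠TQY = 89°  [cyclic TQYL, opposite ∠Q+∠L]
3. ∠QTY = 65°  [△TQY]

∠QTY = 65°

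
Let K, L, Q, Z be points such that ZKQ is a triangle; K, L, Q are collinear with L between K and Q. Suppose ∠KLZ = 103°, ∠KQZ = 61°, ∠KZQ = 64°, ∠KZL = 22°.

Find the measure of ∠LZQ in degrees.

∠LZQ = 42°

1. ∠QLZ = 77°  [linear pair at L on KQ]
2. ∠LQZ = 61°  [L on ray QK]
3. ∠LZQ = 42°  [△ZLQ]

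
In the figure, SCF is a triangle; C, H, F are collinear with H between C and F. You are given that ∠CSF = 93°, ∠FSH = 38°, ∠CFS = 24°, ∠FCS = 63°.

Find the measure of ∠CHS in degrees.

1. ∠HFS = 24°  [H on ray FC]
2. ∠FHS = 118°  [△SHF]
3. ∠CHS = 62°  [linear pair at H on CF]

∠CHS = 62°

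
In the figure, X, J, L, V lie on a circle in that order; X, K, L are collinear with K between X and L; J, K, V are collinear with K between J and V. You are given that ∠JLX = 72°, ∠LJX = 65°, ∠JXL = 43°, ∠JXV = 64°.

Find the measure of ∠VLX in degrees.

1. ∠JVX = 72°  [same arc XJ]
2. ∠VJX = 44°  [△XJV]
3. ∠VLX = 44°  [same arc XV]

∠VLX = 44°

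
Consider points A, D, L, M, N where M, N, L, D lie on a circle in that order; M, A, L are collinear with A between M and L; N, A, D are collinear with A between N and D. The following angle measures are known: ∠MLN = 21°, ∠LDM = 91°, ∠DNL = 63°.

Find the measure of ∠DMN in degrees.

1. ∠MDN = 21°  [same arc MN]
2. ∠LAN = 96°  [△NAL]
3. ∠LNM = 89°  [cyclic MNLD, opposite ∠N+∠D]
4. ∠MAN = 84°  [linear pair at A on ML]
5. ∠LMN = 70°  [△MNL]
6. ∠DNM = 26°  [△MAN]
7. ∠DMN = 133°  [△MND]

∠DMN = 133°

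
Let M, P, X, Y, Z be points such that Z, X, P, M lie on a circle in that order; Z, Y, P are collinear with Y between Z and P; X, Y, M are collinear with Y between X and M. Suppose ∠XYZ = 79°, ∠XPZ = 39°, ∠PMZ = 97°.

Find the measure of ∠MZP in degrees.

∠MZP = 40°

1. ∠MYP = 79°  [vertical angles at Y]
2. ∠XMZ = 39°  [same arc ZX]
3. ∠MYZ = 101°  [linear pair at Y on ZP]
4. ∠MZP = 40°  [△ZYM]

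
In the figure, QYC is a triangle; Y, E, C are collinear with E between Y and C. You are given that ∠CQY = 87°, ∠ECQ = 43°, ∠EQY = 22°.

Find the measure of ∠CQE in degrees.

1. ∠QCY = 43°  [E on ray CY]
2. ∠CYQ = 50°  [△QYC]
3. ∠EYQ = 50°  [E on ray YC]
4. ∠QEY = 108°  [△QYE]
5. ∠CEQ = 72°  [linear pair at E on YC]
6. ∠CQE = 65°  [△QEC]

∠CQE = 65°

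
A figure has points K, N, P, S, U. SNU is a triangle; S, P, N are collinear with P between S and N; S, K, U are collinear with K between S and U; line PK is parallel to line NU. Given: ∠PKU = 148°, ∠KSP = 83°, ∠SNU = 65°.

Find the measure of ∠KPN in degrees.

∠KPN = 115°

1. ∠PKS = 32°  [linear pair at K on SU]
2. ∠KPS = 65°  [△SPK]
3. ∠KPN = 115°  [linear pair at P on SN]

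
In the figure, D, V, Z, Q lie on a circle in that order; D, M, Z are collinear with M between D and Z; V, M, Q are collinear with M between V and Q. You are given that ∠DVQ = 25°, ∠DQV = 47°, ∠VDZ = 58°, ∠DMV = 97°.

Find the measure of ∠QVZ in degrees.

1. ∠DZV = 47°  [same arc DV]
2. ∠VMZ = 83°  [linear pair at M on DZ]
3. ∠QVZ = 50°  [△VMZ]

∠QVZ = 50°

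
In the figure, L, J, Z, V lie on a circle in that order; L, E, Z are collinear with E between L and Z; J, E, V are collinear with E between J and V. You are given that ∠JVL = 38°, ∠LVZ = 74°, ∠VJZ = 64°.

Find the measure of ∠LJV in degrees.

1. ∠JZL = 38°  [same arc LJ]
2. ∠LJZ = 106°  [cyclic LJZV, opposite ∠J+∠V]
3. ∠JEZ = 78°  [△JEZ]
4. ∠JLZ = 36°  [△LJZ]
5. ∠JEL = 102°  [linear pair at E on LZ]
6. ∠LJV = 42°  [△LEJ]

∠LJV = 42°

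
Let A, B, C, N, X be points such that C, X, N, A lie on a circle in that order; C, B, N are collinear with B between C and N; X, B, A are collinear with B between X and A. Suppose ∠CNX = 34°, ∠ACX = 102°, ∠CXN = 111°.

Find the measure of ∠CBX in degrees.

∠CBX = 101°

1. ∠CAX = 34°  [same arc CX]
2. ∠NCX = 35°  [△CXN]
3. ∠AXC = 44°  [△CXA]
4. ∠CBX = 101°  [△CBX]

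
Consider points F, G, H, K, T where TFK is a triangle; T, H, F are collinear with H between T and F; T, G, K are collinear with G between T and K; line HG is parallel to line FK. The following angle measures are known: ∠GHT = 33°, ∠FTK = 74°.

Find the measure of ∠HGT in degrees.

∠HGT = 73°

1. ∠KFT = 33°  [HG∥FK, corresponding at H]
2. ∠FKT = 73°  [△TFK]
3. ∠HGT = 73°  [HG∥FK, corresponding at G]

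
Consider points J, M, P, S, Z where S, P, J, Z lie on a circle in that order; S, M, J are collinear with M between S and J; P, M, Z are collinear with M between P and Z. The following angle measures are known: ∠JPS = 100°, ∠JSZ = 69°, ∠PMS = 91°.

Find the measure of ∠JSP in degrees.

∠JSP = 58°

1. ∠JPZ = 69°  [same arc JZ]
2. ∠JMP = 89°  [linear pair at M on SJ]
3. ∠PJS = 22°  [△PMJ]
4. ∠JSP = 58°  [△SPJ]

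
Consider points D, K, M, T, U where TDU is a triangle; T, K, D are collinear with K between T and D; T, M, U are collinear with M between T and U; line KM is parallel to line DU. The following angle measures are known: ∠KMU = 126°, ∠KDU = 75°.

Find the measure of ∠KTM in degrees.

∠KTM = 51°

1. ∠KMT = 54°  [linear pair at M on TU]
2. ∠TDU = 75°  [K on ray DT]
3. ∠DUT = 54°  [KM∥DU, corresponding at M]
4. ∠DTU = 51°  [△TDU]
5. ∠KTM = 51°  [K on TD, M on TU]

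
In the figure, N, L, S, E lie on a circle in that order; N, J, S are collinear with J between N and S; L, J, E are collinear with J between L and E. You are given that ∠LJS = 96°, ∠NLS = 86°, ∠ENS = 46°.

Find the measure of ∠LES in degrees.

∠LES = 56°

1. ∠EJN = 96°  [vertical angles at J]
2. ∠NES = 94°  [cyclic NLSE, opposite ∠L+∠E]
3. ∠ESN = 40°  [△NSE]
4. ∠EJS = 84°  [linear pair at J on NS]
5. ∠LES = 56°  [△SJE]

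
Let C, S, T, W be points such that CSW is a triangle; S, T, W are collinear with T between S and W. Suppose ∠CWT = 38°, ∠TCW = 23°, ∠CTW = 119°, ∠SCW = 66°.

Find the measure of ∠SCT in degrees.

∠SCT = 43°

1. ∠CWS = 38°  [T on ray WS]
2. ∠CTS = 61°  [linear pair at T on SW]
3. ∠CSW = 76°  [△CSW]
4. ∠CST = 76°  [T on ray SW]
5. ∠SCT = 43°  [△CST]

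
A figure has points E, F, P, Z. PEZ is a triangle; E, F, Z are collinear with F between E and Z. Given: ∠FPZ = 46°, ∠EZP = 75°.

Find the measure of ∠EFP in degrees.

∠EFP = 121°

1. ∠FZP = 75°  [F on ray ZE]
2. ∠PFZ = 59°  [△PFZ]
3. ∠EFP = 121°  [linear pair at F on EZ]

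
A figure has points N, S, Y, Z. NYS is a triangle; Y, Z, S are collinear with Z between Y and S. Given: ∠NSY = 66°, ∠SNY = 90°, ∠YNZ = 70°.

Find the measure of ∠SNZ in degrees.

1. ∠NYS = 24°  [△NYS]
2. ∠NSZ = 66°  [Z on ray SY]
3. ∠NYZ = 24°  [Z on ray YS]
4. ∠NZY = 86°  [△NYZ]
5. ∠NZS = 94°  [linear pair at Z on YS]
6. ∠SNZ = 20°  [△NZS]

∠SNZ = 20°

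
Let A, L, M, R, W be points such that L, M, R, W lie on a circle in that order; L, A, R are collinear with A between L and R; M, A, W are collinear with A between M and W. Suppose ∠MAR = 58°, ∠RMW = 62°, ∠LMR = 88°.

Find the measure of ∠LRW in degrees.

∠LRW = 26°

1. ∠RLW = 62°  [same arc RW]
2. ∠LWR = 92°  [cyclic LMRW, opposite ∠M+∠W]
3. ∠LRW = 26°  [△LRW]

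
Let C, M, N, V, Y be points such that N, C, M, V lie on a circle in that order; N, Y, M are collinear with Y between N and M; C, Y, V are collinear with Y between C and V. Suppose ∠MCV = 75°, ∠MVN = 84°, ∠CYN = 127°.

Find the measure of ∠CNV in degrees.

1. ∠MNV = 75°  [same arc MV]
2. ∠NMV = 21°  [△NMV]
3. ∠MYV = 127°  [vertical angles at Y]
4. ∠CVM = 32°  [△MYV]
5. ∠CMV = 73°  [△CMV]
6. ∠CNV = 107°  [cyclic NCMV, opposite ∠N+∠M]

∠CNV = 107°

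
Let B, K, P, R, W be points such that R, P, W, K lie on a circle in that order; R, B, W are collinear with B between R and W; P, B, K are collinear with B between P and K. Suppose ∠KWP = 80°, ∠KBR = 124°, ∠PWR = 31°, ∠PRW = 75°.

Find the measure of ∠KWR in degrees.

1. ∠KBW = 56°  [linear pair at B on RW]
2. ∠PKW = 75°  [same arc PW]
3. ∠KWR = 49°  [△WBK]

∠KWR = 49°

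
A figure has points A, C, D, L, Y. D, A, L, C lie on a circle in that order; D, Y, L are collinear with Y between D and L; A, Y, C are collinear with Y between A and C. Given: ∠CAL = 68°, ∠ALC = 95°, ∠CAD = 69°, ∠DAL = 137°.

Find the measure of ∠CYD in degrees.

1. ∠CDL = 68°  [same arc LC]
2. ∠ADC = 85°  [cyclic DALC, opposite ∠D+∠L]
3. ∠ACD = 26°  [△DAC]
4. ∠CYD = 86°  [△DYC]

∠CYD = 86°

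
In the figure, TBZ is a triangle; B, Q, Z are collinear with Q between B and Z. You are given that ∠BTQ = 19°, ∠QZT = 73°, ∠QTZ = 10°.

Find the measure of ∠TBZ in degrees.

∠TBZ = 78°

1. ∠TQZ = 97°  [△TQZ]
2. ∠BQT = 83°  [linear pair at Q on BZ]
3. ∠QBT = 78°  [△TBQ]
4. ∠TBZ = 78°  [Q on ray BZ]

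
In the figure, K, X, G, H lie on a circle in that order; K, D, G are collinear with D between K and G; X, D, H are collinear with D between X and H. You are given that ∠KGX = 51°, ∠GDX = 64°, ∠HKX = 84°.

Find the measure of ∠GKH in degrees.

∠GKH = 65°

1. ∠KHX = 51°  [same arc KX]
2. ∠HDK = 64°  [vertical angles at D]
3. ∠GKH = 65°  [△KDH]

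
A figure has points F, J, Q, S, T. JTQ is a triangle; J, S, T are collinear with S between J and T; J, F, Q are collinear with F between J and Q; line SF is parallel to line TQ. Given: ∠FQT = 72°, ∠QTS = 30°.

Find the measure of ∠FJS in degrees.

∠FJS = 78°

1. ∠JQT = 72°  [F on ray QJ]
2. ∠JTQ = 30°  [S on ray TJ]
3. ∠QJT = 78°  [△JTQ]
4. ∠FJS = 78°  [S on JT, F on JQ]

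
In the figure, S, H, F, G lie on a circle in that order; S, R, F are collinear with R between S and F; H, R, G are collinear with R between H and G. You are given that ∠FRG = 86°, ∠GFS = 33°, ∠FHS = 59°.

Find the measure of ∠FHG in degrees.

∠FHG = 26°

1. ∠FGS = 121°  [cyclic SHFG, opposite ∠H+∠G]
2. ∠FSG = 26°  [△SFG]
3. ∠FHG = 26°  [same arc FG]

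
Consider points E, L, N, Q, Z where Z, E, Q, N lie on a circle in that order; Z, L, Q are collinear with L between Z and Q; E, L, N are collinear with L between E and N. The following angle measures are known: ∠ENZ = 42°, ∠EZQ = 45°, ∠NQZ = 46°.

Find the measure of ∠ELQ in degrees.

∠ELQ = 91°

1. ∠NEZ = 46°  [same arc ZN]
2. ∠ELZ = 89°  [△ZLE]
3. ∠ELQ = 91°  [linear pair at L on ZQ]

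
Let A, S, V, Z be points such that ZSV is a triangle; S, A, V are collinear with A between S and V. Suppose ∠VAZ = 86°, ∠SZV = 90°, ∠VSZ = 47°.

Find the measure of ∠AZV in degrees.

1. ∠SVZ = 43°  [△ZSV]
2. ∠AVZ = 43°  [A on ray VS]
3. ∠AZV = 51°  [△ZAV]

∠AZV = 51°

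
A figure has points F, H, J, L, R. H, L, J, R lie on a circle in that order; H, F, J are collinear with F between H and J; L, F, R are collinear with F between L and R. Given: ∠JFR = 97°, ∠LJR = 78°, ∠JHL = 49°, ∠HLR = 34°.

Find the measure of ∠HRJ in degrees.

∠HRJ = 93°

1. ∠HFR = 83°  [linear pair at F on HJ]
2. ∠LHR = 102°  [cyclic HLJR, opposite ∠H+∠J]
3. ∠HJR = 34°  [same arc HR]
4. ∠HRL = 44°  [△HLR]
5. ∠JHR = 53°  [△HFR]
6. ∠HRJ = 93°  [△HJR]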